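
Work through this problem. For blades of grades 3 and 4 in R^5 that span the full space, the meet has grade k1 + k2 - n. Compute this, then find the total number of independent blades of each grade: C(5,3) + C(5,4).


Meet grade = grade(A) + grade(B) - n
= 3 + 4 - 5 = 2
C(5,3) = 10
C(5,4) = 5
dim_A + dim_B = 10 + 5 = 15


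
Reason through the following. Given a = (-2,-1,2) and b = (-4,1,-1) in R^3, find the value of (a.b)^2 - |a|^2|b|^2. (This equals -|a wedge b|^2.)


a . b = (-2)*(-4) + (-1)*1 + 2*(-1)
= 8 + (-1) + (-2) = 5
|a|^2 = (-2)^2 + (-1)^2 + 2^2 = 9
|b|^2 = (-4)^2 + 1^2 + (-1)^2 = 18
(a.b)^2 = 5^2 = 25
|a|^2 * |b|^2 = 9 * 18 = 162
Result = 25 - 162 = -137


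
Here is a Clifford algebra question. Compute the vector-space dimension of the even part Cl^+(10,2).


Even subalgebra dimension = 2^(n-1)
n = 10 + 2 = 12
2^(12 - 1) = 2^11 = 2048
Verification: sum of C(12,k) for even k = 1 + 66 + 495 + 924 + 495 + 66 + 1 = 2048
Result = 2048


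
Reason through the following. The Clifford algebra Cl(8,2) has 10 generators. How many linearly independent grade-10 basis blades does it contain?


Number of grade-k basis blades in Cl(p,q) with n = p + q is C(n, k).
n = 8 + 2 = 10
C(10, 10) = 10! / (10! * 0!)
= 3628800 / (3628800 * 1)
= 1


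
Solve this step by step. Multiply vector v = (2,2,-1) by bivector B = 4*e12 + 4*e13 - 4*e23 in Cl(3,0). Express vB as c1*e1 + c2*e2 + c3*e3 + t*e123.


vB has grade-1 (vector) and grade-3 (trivector) parts: vB = (v _| B) + (v ^ B).
Vector part <vB>_1:
  e1: -v2*b12 - v3*b13 = -(2)*(4) - (-1)*(4) = -4
  e2: v1*b12 - v3*b23 = (2)*(4) - (-1)*(-4) = 4
  e3: v1*b13 + v2*b23 = (2)*(4) + (2)*(-4) = 0
Trivector part <vB>_3:
  e123: v1*b23 - v2*b13 + v3*b12 = (2)*(-4) - (2)*(4) + (-1)*(4) = -20
vB = -4*e1 + 4*e2 + 0*e3 - 20*e123


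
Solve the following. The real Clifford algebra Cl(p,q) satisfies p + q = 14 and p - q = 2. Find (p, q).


We need p + q = 14 and p - q = 2.
Adding: 2p = 14 + 2 = 16, so p = 8.
Then q = 14 - 8 = 6.
(p, q) = (8, 6)


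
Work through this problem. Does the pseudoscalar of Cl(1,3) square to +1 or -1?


The pseudoscalar I = e1...e_n (product of all n generators) of Cl(p,q) satisfies I^2 = (-1)^(q + n(n-1)/2).
p = 1, q = 3, n = p + q = 4
n(n-1)/2 = 4 * 3 / 2 = 6
Exponent = q + n(n-1)/2 = 3 + 6 = 9
I^2 = (-1)^9 = -1


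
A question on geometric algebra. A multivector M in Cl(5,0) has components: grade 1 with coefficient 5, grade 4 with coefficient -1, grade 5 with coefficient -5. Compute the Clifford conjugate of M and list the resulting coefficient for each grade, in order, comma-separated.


Clifford conjugate sign for grade k: (-1)^(k(k+1)/2)
Grade 1: (-1)^(1*2/2) = (-1)^1 = -1, coeff 5 -> -5
Grade 4: (-1)^(4*5/2) = (-1)^10 = 1, coeff -1 -> -1
Grade 5: (-1)^(5*6/2) = (-1)^15 = -1, coeff -5 -> 5
Conjugated coefficients: -5, -1, 5


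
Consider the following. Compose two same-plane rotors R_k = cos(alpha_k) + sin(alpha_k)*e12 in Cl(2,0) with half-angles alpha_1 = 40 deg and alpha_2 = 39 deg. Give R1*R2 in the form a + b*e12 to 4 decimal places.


Same-plane rotors commute and their half-angles add:
R1*R2 = cos(a1 + a2) + sin(a1 + a2)*e12.
a1 + a2 = 40 + 39 = 79 deg
cos(79 deg) = 0.1908
sin(79 deg) = 0.9816
R1*R2 = 0.1908 + 0.9816*e12


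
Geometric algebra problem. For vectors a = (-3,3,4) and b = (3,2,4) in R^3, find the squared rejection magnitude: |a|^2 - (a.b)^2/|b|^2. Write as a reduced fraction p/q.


|a|^2 = (-3)^2 + 3^2 + 4^2 = 34
|b|^2 = 3^2 + 2^2 + 4^2 = 29
a . b = (-3)*3 + 3*2 + 4*4 = 13
(a.b)^2 = 13^2 = 169
|rej|^2 = 34 - 169/29
= (986 - 169)/29
= 817/29
In lowest terms: 817/29


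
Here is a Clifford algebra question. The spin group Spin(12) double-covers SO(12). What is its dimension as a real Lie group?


Spin(n) double-covers SO(n); both have Lie algebra so(n) of dimension n(n-1)/2.
n = 12
n(n-1) = 12 * 11 = 132
dim Spin(12) = 132/2 = 66


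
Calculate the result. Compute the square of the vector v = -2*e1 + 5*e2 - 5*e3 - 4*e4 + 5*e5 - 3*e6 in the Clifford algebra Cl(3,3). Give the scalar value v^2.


v^2 = sum of c_i^2 * e_i^2
Positive signature terms (e_i^2 = +1): (-2)^2 + 5^2 + (-5)^2 = 54
Negative signature terms (e_j^2 = -1): (-4)^2 + 5^2 + (-3)^2 = 50
v^2 = 54 - 50 = 4


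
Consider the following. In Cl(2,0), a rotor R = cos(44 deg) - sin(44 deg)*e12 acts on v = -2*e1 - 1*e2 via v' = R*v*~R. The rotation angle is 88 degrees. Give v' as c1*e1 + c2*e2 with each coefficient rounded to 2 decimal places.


Rotor R = cos(44deg) - sin(44deg)*e12
Rotation angle theta = 2 * 44 = 88 degrees
v' = R*v*~R rotates v by theta.
cos(88deg) = 0.0349, sin(88deg) = 0.9994
v'_1 = -2*cos(88deg) - (-1)*sin(88deg)
= -2*0.0349 - (-1)*0.9994
= 0.93
v'_2 = -2*sin(88deg) + (-1)*cos(88deg)
= -2*0.9994 + (-1)*0.0349
= -2.03
v' = 0.93*e1 - 2.03*e2


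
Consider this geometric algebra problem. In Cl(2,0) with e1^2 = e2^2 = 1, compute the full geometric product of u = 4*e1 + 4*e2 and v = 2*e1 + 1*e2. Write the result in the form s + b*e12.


Expand: (4*e1 + 4*e2)(2*e1 + 1*e2)
= 4*2*e1e1 + 4*1*e1e2 + 4*2*e2e1 + 4*1*e2e2
Using e1^2 = e2^2 = 1, e2e1 = -e1e2:
Scalar part s = 4*2 + 4*1 = 8 + 4 = 12
Bivector part b = 4*1 - 4*2 = 4 - 8 = -4
uv = 12 - 4*e12


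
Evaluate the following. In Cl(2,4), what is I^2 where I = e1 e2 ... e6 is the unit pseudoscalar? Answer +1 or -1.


The pseudoscalar I = e1...e_n (product of all n generators) of Cl(p,q) satisfies I^2 = (-1)^(q + n(n-1)/2).
p = 2, q = 4, n = p + q = 6
n(n-1)/2 = 6 * 5 / 2 = 15
Exponent = q + n(n-1)/2 = 4 + 15 = 19
I^2 = (-1)^19 = -1


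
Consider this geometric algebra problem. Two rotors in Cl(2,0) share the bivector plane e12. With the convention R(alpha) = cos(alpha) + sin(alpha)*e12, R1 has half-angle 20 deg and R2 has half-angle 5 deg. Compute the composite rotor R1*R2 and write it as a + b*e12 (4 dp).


Same-plane rotors commute and their half-angles add:
R1*R2 = cos(a1 + a2) + sin(a1 + a2)*e12.
a1 + a2 = 20 + 5 = 25 deg
cos(25 deg) = 0.9063
sin(25 deg) = 0.4226
R1*R2 = 0.9063 + 0.4226*e12


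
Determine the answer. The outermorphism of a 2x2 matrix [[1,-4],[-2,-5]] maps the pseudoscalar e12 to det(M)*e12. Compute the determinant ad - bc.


The outermorphism of a linear map f sends e1^e2 to f(e1)^f(e2).
f(e1) = 1*e1 - 2*e2
f(e2) = -4*e1 - 5*e2
f(e1) ^ f(e2) = (1*e1 - 2*e2) ^ (-4*e1 - 5*e2)
= 1*(-5)*e12 + (-2)*(-4)*e21
= (-5 - 8)*e12
= -13*e12
Coefficient = -13


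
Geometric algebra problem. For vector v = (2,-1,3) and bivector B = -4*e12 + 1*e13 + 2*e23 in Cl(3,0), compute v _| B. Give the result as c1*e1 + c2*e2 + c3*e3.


Left contraction v _| B = <vB>_1 (grade-1 part of the geometric product vB).
Using e1_|e12 = e2, e2_|e12 = -e1, e1_|e13 = e3, e3_|e13 = -e1, e2_|e23 = e3, e3_|e23 = -e2:
e1 coeff: -v2*b12 - v3*b13 = -(-1)*(-4) - (3)*(1) = -7
e2 coeff: v1*b12 - v3*b23 = (2)*(-4) - (3)*(2) = -14
e3 coeff: v1*b13 + v2*b23 = (2)*(1) + (-1)*(2) = 0
v _| B = -7*e1 - 14*e2 + 0*e3


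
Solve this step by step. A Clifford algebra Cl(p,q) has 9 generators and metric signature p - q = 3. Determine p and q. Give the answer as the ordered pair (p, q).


We need p + q = 9 and p - q = 3.
Adding: 2p = 9 + 3 = 12, so p = 6.
Then q = 9 - 6 = 3.
(p, q) = (6, 3)


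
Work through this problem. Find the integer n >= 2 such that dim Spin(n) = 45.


dim Spin(n) = dim so(n) = n(n-1)/2.
Solve n(n-1)/2 = 45, i.e. n^2 - n - 90 = 0.
Discriminant = 1 + 8*45 = 361
n = (1 + sqrt(361))/2 = (1 + 19)/2 = 10


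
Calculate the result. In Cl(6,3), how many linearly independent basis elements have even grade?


Even subalgebra dimension = 2^(n-1)
n = 6 + 3 = 9
2^(9 - 1) = 2^8 = 256
Verification: sum of C(9,k) for even k = 1 + 36 + 126 + 84 + 9 = 256
Result = 256


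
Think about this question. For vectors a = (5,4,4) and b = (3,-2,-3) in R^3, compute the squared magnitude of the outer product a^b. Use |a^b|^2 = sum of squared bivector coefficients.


a wedge b = (a1*b2 - a2*b1)*e12 + (a1*b3 - a3*b1)*e13 + (a2*b3 - a3*b2)*e23
e12 coeff: 5*(-2) - 4*3 = -10 - 12 = -22
e13 coeff: 5*(-3) - 4*3 = -15 - 12 = -27
e23 coeff: 4*(-3) - 4*(-2) = -12 - (-8) = -4
|a wedge b|^2 = (-22)^2 + (-27)^2 + (-4)^2
= 484 + 729 + 16
= 1229


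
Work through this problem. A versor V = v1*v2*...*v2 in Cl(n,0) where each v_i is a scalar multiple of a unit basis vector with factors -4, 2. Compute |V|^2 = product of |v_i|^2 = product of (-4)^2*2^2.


Each vector v_i has |v_i|^2 = s_i^2
Squared scales: (-4)^2 = 16, 2^2 = 4
|V|^2 = 16 * 4
= 64


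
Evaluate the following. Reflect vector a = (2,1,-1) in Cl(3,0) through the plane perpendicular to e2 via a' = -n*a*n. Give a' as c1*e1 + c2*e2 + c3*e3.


Reflection formula: a' = -n*a*n, with n = e2 (unit vector, n^2 = 1).
For reflection through hyperplane perp to e2:
The component along e2 flips sign, others stay.
a = (2, 1, -1)
a' = (2, -1, -1)
a' = 2*e1 - 1*e2 - 1*e3


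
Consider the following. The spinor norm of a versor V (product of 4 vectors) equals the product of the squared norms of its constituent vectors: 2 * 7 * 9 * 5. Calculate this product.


Spinor norm N(V) = |v1|^2 * |v2|^2 * ... * |v4|^2
= 2 * 7 * 9 * 5
Running product: 2, 14, 126, 630
N(V) = 630


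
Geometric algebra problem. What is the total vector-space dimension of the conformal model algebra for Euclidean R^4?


The conformal model of R^4 uses Cl(5,1): the 4 Euclidean generators plus two extra orthogonal generators e+ (e+^2 = +1) and e- (e-^2 = -1), from which the null vectors e0, einf are built.
Number of generators m = 4 + 2 = 6.
dim Cl(p,q) = 2^m = 2^6 = 64


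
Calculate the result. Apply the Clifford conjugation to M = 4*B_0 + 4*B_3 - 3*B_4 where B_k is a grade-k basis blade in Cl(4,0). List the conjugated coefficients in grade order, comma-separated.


Clifford conjugate sign for grade k: (-1)^(k(k+1)/2)
Grade 0: (-1)^(0*1/2) = (-1)^0 = 1, coeff 4 -> 4
Grade 3: (-1)^(3*4/2) = (-1)^6 = 1, coeff 4 -> 4
Grade 4: (-1)^(4*5/2) = (-1)^10 = 1, coeff -3 -> -3
Conjugated coefficients: 4, 4, -3


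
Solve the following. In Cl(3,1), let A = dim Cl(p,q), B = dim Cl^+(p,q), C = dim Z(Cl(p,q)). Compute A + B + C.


n = 3 + 1 = 4
Total dim = 2^4 = 16
Even subalgebra dim = 2^3 = 8
n is even, so center dim = 1
Sum = 16 + 8 + 1 = 25


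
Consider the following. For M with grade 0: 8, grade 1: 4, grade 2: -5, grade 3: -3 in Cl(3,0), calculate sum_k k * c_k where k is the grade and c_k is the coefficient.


Grade-weighted sum = sum of grade_k * coefficient_k
0*8 = 0
1*4 = 4
2*(-5) = -10
3*(-3) = -9
Total = 0 + 4 + (-10) + (-9) = -15


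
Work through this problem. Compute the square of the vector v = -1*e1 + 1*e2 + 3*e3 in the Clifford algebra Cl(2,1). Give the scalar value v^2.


v^2 = sum of c_i^2 * e_i^2
Positive signature terms (e_i^2 = +1): (-1)^2 + 1^2 = 2
Negative signature terms (e_j^2 = -1): 3^2 = 9
v^2 = 2 - 9 = -7


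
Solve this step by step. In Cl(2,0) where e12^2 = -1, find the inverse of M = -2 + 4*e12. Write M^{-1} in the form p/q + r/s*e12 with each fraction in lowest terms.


M = -2 + 4*e12, where e12^2 = -1.
Since M commutes with its reverse ~M = a - b*e12, M * ~M = a^2 - b^2*e12^2 = a^2 + b^2.
So M^{-1} = ~M / (a^2 + b^2) = (a - b*e12)/(a^2 + b^2).
a^2 + b^2 = 4 + 16 = 20
Scalar part = -2/20 = -1/10
Bivector coeff = -4/20 = -1/5
M^{-1} = -1/10 - 1/5*e12


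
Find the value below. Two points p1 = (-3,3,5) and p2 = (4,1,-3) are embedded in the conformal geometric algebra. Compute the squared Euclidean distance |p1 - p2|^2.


p1 - p2 = (-7, 2, 8)
|p1 - p2|^2 = (-7)^2 + 2^2 + 8^2
= 49 + 4 + 64
= 117


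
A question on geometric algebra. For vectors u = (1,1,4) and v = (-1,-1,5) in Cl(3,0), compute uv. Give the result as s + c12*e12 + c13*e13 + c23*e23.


In Cl(3,0): e_i^2 = 1, e_ie_j = -e_je_i for i != j.
Scalar part = u . v = 1*(-1) + 1*(-1) + 4*5
= -1 + (-1) + 20 = 18
e12 coeff = 1*(-1) - 1*(-1) = -1 - (-1) = 0
e13 coeff = 1*5 - 4*(-1) = 5 - (-4) = 9
e23 coeff = 1*5 - 4*(-1) = 5 - (-4) = 9
uv = 18 + 0*e12 + 9*e13 + 9*e23


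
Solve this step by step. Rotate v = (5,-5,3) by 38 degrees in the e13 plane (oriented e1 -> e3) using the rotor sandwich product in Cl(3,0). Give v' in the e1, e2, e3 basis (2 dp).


Rotor R = cos(19deg) - sin(19deg)*e13
Rotation angle theta = 2 * 19 = 38 degrees in the e13 plane (e1 -> e3).
The component perpendicular to the plane (e2) is invariant: v'_2 = v2 = -5.00
cos(38deg) = 0.7880, sin(38deg) = 0.6157
v'_1 = v1*cos(theta) - v3*sin(theta) = 5*0.7880 - 3*0.6157 = 2.09
v'_3 = v1*sin(theta) + v3*cos(theta) = 5*0.6157 + 3*0.7880 = 5.44
v' = 2.09*e1 - 5.00*e2 + 5.44*e3


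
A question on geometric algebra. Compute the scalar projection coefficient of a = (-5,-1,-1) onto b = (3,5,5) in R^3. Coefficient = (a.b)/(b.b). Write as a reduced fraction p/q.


Projection coefficient = (a . b) / (b . b)
a . b = (-5)*3 + (-1)*5 + (-1)*5
= -15 + (-5) + (-5) = -25
b . b = 3^2 + 5^2 + 5^2
= 9 + 25 + 25 = 59
Coefficient = -25/59
In lowest terms: -25/59


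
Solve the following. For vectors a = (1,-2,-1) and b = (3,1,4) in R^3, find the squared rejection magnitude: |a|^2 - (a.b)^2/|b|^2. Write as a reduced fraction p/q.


|a|^2 = 1^2 + (-2)^2 + (-1)^2 = 6
|b|^2 = 3^2 + 1^2 + 4^2 = 26
a . b = 1*3 + (-2)*1 + (-1)*4 = -3
(a.b)^2 = (-3)^2 = 9
|rej|^2 = 6 - 9/26
= (156 - 9)/26
= 147/26
In lowest terms: 147/26


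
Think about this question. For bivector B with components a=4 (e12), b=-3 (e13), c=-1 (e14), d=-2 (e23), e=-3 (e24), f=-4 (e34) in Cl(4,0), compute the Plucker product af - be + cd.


Plucker relation: af - be + cd
a*f = 4*(-4) = -16
b*e = (-3)*(-3) = 9
c*d = (-1)*(-2) = 2
af - be + cd = -16 - 9 + 2
= -23


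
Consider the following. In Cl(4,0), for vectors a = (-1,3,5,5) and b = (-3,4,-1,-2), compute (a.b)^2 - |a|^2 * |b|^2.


a . b = (-1)*(-3) + 3*4 + 5*(-1) + 5*(-2)
= 3 + 12 + (-5) + (-10) = 0
|a|^2 = (-1)^2 + 3^2 + 5^2 + 5^2 = 60
|b|^2 = (-3)^2 + 4^2 + (-1)^2 + (-2)^2 = 30
(a.b)^2 = 0^2 = 0
|a|^2 * |b|^2 = 60 * 30 = 1800
Result = 0 - 1800 = -1800


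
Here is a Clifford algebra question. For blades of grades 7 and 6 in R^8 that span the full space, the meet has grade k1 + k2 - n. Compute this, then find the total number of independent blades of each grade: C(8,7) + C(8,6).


Meet grade = grade(A) + grade(B) - n
= 7 + 6 - 8 = 5
C(8,7) = 8
C(8,6) = 28
dim_A + dim_B = 8 + 28 = 36


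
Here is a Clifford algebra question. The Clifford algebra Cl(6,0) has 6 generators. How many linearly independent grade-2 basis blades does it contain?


Number of grade-k basis blades in Cl(p,q) with n = p + q is C(n, k).
n = 6 + 0 = 6
C(6, 2) = 6! / (2! * 4!)
= 720 / (2 * 24)
= 15


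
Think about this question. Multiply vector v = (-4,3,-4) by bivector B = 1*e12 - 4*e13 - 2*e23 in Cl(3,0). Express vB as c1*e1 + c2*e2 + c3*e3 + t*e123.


vB has grade-1 (vector) and grade-3 (trivector) parts: vB = (v _| B) + (v ^ B).
Vector part <vB>_1:
  e1: -v2*b12 - v3*b13 = -(3)*(1) - (-4)*(-4) = -19
  e2: v1*b12 - v3*b23 = (-4)*(1) - (-4)*(-2) = -12
  e3: v1*b13 + v2*b23 = (-4)*(-4) + (3)*(-2) = 10
Trivector part <vB>_3:
  e123: v1*b23 - v2*b13 + v3*b12 = (-4)*(-2) - (3)*(-4) + (-4)*(1) = 16
vB = -19*e1 - 12*e2 + 10*e3 + 16*e123


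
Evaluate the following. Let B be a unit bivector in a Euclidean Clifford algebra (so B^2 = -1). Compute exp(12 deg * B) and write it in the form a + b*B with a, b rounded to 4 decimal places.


For a unit bivector B with B^2 = -1, the exponential series gives
e^(theta*B) = cos(theta) + sin(theta)*B (the GA analogue of Euler's formula).
theta = 12 degrees = 0.20944 rad
cos(12 deg) = 0.9781
sin(12 deg) = 0.2079
exp(theta*B) = 0.9781 + 0.2079*B


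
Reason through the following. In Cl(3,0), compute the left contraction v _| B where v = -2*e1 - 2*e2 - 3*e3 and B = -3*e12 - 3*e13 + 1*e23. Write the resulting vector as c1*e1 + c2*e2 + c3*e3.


Left contraction v _| B = <vB>_1 (grade-1 part of the geometric product vB).
Using e1_|e12 = e2, e2_|e12 = -e1, e1_|e13 = e3, e3_|e13 = -e1, e2_|e23 = e3, e3_|e23 = -e2:
e1 coeff: -v2*b12 - v3*b13 = -(-2)*(-3) - (-3)*(-3) = -15
e2 coeff: v1*b12 - v3*b23 = (-2)*(-3) - (-3)*(1) = 9
e3 coeff: v1*b13 + v2*b23 = (-2)*(-3) + (-2)*(1) = 4
v _| B = -15*e1 + 9*e2 + 4*e3


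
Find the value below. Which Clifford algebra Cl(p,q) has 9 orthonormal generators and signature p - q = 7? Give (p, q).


We need p + q = 9 and p - q = 7.
Adding: 2p = 9 + 7 = 16, so p = 8.
Then q = 9 - 8 = 1.
(p, q) = (8, 1)


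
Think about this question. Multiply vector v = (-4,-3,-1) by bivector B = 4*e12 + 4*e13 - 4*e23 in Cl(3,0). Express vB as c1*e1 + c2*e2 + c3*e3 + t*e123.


vB has grade-1 (vector) and grade-3 (trivector) parts: vB = (v _| B) + (v ^ B).
Vector part <vB>_1:
  e1: -v2*b12 - v3*b13 = -(-3)*(4) - (-1)*(4) = 16
  e2: v1*b12 - v3*b23 = (-4)*(4) - (-1)*(-4) = -20
  e3: v1*b13 + v2*b23 = (-4)*(4) + (-3)*(-4) = -4
Trivector part <vB>_3:
  e123: v1*b23 - v2*b13 + v3*b12 = (-4)*(-4) - (-3)*(4) + (-1)*(4) = 24
vB = 16*e1 - 20*e2 - 4*e3 + 24*e123


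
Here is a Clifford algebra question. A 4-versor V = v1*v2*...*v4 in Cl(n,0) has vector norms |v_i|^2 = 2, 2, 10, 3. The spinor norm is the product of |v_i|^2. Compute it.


Spinor norm N(V) = |v1|^2 * |v2|^2 * ... * |v4|^2
= 2 * 2 * 10 * 3
Running product: 2, 4, 40, 120
N(V) = 120


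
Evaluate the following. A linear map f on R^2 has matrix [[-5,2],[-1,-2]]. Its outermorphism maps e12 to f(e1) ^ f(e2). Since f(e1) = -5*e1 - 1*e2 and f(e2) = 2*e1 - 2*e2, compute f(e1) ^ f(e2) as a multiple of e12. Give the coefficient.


The outermorphism of a linear map f sends e1^e2 to f(e1)^f(e2).
f(e1) = -5*e1 - 1*e2
f(e2) = 2*e1 - 2*e2
f(e1) ^ f(e2) = (-5*e1 - 1*e2) ^ (2*e1 - 2*e2)
= (-5)*(-2)*e12 + (-1)*2*e21
= (10 - (-2))*e12
= 12*e12
Coefficient = 12


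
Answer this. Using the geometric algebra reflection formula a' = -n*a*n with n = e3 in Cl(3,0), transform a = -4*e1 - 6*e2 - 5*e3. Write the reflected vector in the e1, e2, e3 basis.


Reflection formula: a' = -n*a*n, with n = e3 (unit vector, n^2 = 1).
For reflection through hyperplane perp to e3:
The component along e3 flips sign, others stay.
a = (-4, -6, -5)
a' = (-4, -6, 5)
a' = -4*e1 - 6*e2 + 5*e3


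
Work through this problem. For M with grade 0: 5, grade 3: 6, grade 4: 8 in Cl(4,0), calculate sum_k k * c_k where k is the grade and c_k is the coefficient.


Grade-weighted sum = sum of grade_k * coefficient_k
0*5 = 0
3*6 = 18
4*8 = 32
Total = 0 + 18 + 32 = 50


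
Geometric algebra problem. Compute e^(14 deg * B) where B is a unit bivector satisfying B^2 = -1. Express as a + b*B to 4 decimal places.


For a unit bivector B with B^2 = -1, the exponential series gives
e^(theta*B) = cos(theta) + sin(theta)*B (the GA analogue of Euler's formula).
theta = 14 degrees = 0.244346 rad
cos(14 deg) = 0.9703
sin(14 deg) = 0.2419
exp(theta*B) = 0.9703 + 0.2419*B


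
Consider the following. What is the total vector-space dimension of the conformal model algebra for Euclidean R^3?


The conformal model of R^3 uses Cl(4,1): the 3 Euclidean generators plus two extra orthogonal generators e+ (e+^2 = +1) and e- (e-^2 = -1), from which the null vectors e0, einf are built.
Number of generators m = 3 + 2 = 5.
dim Cl(p,q) = 2^m = 2^5 = 32


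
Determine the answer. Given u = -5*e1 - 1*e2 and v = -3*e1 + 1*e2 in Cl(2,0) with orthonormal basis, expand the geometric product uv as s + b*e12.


Expand: (-5*e1 - 1*e2)(-3*e1 + 1*e2)
= (-5)*(-3)*e1e1 + (-5)*1*e1e2 + (-1)*(-3)*e2e1 + (-1)*1*e2e2
Using e1^2 = e2^2 = 1, e2e1 = -e1e2:
Scalar part s = (-5)*(-3) + (-1)*1 = 15 + (-1) = 14
Bivector part b = (-5)*1 - (-1)*(-3) = -5 - 3 = -8
uv = 14 - 8*e12


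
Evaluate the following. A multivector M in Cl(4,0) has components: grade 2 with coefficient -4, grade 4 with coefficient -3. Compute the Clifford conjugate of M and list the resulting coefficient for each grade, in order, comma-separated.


Clifford conjugate sign for grade k: (-1)^(k(k+1)/2)
Grade 2: (-1)^(2*3/2) = (-1)^3 = -1, coeff -4 -> 4
Grade 4: (-1)^(4*5/2) = (-1)^10 = 1, coeff -3 -> -3
Conjugated coefficients: 4, -3


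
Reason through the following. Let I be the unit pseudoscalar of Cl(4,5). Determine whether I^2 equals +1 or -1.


The pseudoscalar I = e1...e_n (product of all n generators) of Cl(p,q) satisfies I^2 = (-1)^(q + n(n-1)/2).
p = 4, q = 5, n = p + q = 9
n(n-1)/2 = 9 * 8 / 2 = 36
Exponent = q + n(n-1)/2 = 5 + 36 = 41
I^2 = (-1)^41 = -1


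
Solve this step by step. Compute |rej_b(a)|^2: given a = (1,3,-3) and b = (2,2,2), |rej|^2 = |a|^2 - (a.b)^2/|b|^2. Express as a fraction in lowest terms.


|a|^2 = 1^2 + 3^2 + (-3)^2 = 19
|b|^2 = 2^2 + 2^2 + 2^2 = 12
a . b = 1*2 + 3*2 + (-3)*2 = 2
(a.b)^2 = 2^2 = 4
|rej|^2 = 19 - 4/12
= (228 - 4)/12
= 224/12
In lowest terms: 56/3


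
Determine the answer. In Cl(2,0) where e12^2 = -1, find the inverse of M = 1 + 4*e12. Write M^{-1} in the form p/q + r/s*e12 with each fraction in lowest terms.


M = 1 + 4*e12, where e12^2 = -1.
Since M commutes with its reverse ~M = a - b*e12, M * ~M = a^2 - b^2*e12^2 = a^2 + b^2.
So M^{-1} = ~M / (a^2 + b^2) = (a - b*e12)/(a^2 + b^2).
a^2 + b^2 = 1 + 16 = 17
Scalar part = 1/17 = 1/17
Bivector coeff = -4/17 = -4/17
M^{-1} = 1/17 - 4/17*e12


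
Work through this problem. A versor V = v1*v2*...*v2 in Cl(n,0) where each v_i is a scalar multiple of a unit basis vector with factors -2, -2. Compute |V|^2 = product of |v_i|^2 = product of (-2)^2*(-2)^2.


Each vector v_i has |v_i|^2 = s_i^2
Squared scales: (-2)^2 = 4, (-2)^2 = 4
|V|^2 = 4 * 4
= 16


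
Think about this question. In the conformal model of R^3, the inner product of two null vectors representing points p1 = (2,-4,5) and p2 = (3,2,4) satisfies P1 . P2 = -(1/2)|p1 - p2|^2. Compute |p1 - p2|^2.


p1 - p2 = (-1, -6, 1)
|p1 - p2|^2 = (-1)^2 + (-6)^2 + 1^2
= 1 + 36 + 1
= 38


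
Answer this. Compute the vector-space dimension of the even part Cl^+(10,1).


Even subalgebra dimension = 2^(n-1)
n = 10 + 1 = 11
2^(11 - 1) = 2^10 = 1024
Verification: sum of C(11,k) for even k = 1 + 55 + 330 + 462 + 165 + 11 = 1024
Result = 1024


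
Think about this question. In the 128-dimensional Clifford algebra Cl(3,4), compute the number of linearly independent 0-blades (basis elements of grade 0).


Number of grade-k basis blades in Cl(p,q) with n = p + q is C(n, k).
n = 3 + 4 = 7
C(7, 0) = 7! / (0! * 7!)
= 5040 / (1 * 5040)
= 1


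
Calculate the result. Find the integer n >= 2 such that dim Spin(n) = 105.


dim Spin(n) = dim so(n) = n(n-1)/2.
Solve n(n-1)/2 = 105, i.e. n^2 - n - 210 = 0.
Discriminant = 1 + 8*105 = 841
n = (1 + sqrt(841))/2 = (1 + 29)/2 = 15


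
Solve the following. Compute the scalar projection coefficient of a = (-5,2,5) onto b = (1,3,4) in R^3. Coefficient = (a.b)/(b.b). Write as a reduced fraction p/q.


Projection coefficient = (a . b) / (b . b)
a . b = (-5)*1 + 2*3 + 5*4
= -5 + 6 + 20 = 21
b . b = 1^2 + 3^2 + 4^2
= 1 + 9 + 16 = 26
Coefficient = 21/26
In lowest terms: 21/26


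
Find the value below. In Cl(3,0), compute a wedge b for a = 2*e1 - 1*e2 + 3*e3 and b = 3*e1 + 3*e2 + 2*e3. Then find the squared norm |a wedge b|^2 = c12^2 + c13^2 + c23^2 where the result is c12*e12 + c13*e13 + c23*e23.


a wedge b = (a1*b2 - a2*b1)*e12 + (a1*b3 - a3*b1)*e13 + (a2*b3 - a3*b2)*e23
e12 coeff: 2*3 - (-1)*3 = 6 - (-3) = 9
e13 coeff: 2*2 - 3*3 = 4 - 9 = -5
e23 coeff: (-1)*2 - 3*3 = -2 - 9 = -11
|a wedge b|^2 = 9^2 + (-5)^2 + (-11)^2
= 81 + 25 + 121
= 227


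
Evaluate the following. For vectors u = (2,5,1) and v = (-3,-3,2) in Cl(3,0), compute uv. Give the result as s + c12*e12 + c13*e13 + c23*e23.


In Cl(3,0): e_i^2 = 1, e_ie_j = -e_je_i for i != j.
Scalar part = u . v = 2*(-3) + 5*(-3) + 1*2
= -6 + (-15) + 2 = -19
e12 coeff = 2*(-3) - 5*(-3) = -6 - (-15) = 9
e13 coeff = 2*2 - 1*(-3) = 4 - (-3) = 7
e23 coeff = 5*2 - 1*(-3) = 10 - (-3) = 13
uv = -19 + 9*e12 + 7*e13 + 13*e23


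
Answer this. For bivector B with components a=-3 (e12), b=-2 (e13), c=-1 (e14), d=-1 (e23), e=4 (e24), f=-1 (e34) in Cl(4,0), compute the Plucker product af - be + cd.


Plucker relation: af - be + cd
a*f = (-3)*(-1) = 3
b*e = (-2)*4 = -8
c*d = (-1)*(-1) = 1
af - be + cd = 3 - (-8) + 1
= 12


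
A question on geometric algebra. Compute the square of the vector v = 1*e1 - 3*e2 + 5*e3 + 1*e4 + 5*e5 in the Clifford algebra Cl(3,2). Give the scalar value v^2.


v^2 = sum of c_i^2 * e_i^2
Positive signature terms (e_i^2 = +1): 1^2 + (-3)^2 + 5^2 = 35
Negative signature terms (e_j^2 = -1): 1^2 + 5^2 = 26
v^2 = 35 - 26 = 9


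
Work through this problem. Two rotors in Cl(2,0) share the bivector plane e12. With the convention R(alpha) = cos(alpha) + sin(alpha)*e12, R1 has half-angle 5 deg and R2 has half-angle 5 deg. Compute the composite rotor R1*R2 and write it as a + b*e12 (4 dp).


Same-plane rotors commute and their half-angles add:
R1*R2 = cos(a1 + a2) + sin(a1 + a2)*e12.
a1 + a2 = 5 + 5 = 10 deg
cos(10 deg) = 0.9848
sin(10 deg) = 0.1736
R1*R2 = 0.9848 + 0.1736*e12


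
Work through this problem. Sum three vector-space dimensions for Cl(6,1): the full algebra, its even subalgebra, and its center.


n = 6 + 1 = 7
Total dim = 2^7 = 128
Even subalgebra dim = 2^6 = 64
n is odd, so center dim = 2
Sum = 128 + 64 + 2 = 194


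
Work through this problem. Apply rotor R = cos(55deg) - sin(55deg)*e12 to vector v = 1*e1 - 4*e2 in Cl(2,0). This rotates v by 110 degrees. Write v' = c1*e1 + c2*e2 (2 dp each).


Rotor R = cos(55deg) - sin(55deg)*e12
Rotation angle theta = 2 * 55 = 110 degrees
v' = R*v*~R rotates v by theta.
cos(110deg) = -0.3420, sin(110deg) = 0.9397
v'_1 = 1*cos(110deg) - (-4)*sin(110deg)
= 1*(-0.3420) - (-4)*0.9397
= 3.42
v'_2 = 1*sin(110deg) + (-4)*cos(110deg)
= 1*0.9397 + (-4)*(-0.3420)
= 2.31
v' = 3.42*e1 + 2.31*e2


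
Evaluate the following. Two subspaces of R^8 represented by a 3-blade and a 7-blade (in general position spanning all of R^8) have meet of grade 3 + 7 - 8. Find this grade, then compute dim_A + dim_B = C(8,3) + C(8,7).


Meet grade = grade(A) + grade(B) - n
= 3 + 7 - 8 = 2
C(8,3) = 56
C(8,7) = 8
dim_A + dim_B = 56 + 8 = 64


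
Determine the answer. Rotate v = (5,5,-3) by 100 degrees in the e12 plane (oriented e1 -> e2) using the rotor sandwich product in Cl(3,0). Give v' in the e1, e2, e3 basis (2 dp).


Rotor R = cos(50deg) - sin(50deg)*e12
Rotation angle theta = 2 * 50 = 100 degrees in the e12 plane (e1 -> e2).
The component perpendicular to the plane (e3) is invariant: v'_3 = v3 = -3.00
cos(100deg) = -0.1736, sin(100deg) = 0.9848
v'_1 = v1*cos(theta) - v2*sin(theta) = 5*(-0.1736) - 5*0.9848 = -5.79
v'_2 = v1*sin(theta) + v2*cos(theta) = 5*0.9848 + 5*(-0.1736) = 4.06
v' = -5.79*e1 + 4.06*e2 - 3.00*e3


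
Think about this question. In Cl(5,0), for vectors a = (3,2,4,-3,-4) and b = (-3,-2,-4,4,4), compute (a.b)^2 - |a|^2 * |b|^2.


a . b = 3*(-3) + 2*(-2) + 4*(-4) + (-3)*4 + (-4)*4
= -9 + (-4) + (-16) + (-12) + (-16) = -57
|a|^2 = 3^2 + 2^2 + 4^2 + (-3)^2 + (-4)^2 = 54
|b|^2 = (-3)^2 + (-2)^2 + (-4)^2 + 4^2 + 4^2 = 61
(a.b)^2 = (-57)^2 = 3249
|a|^2 * |b|^2 = 54 * 61 = 3294
Result = 3249 - 3294 = -45


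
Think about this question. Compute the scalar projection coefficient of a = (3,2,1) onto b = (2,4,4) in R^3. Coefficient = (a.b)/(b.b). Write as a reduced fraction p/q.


Projection coefficient = (a . b) / (b . b)
a . b = 3*2 + 2*4 + 1*4
= 6 + 8 + 4 = 18
b . b = 2^2 + 4^2 + 4^2
= 4 + 16 + 16 = 36
Coefficient = 18/36
In lowest terms: 1/2


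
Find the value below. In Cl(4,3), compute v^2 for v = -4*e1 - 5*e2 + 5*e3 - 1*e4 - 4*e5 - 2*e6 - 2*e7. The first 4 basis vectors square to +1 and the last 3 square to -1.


v^2 = sum of c_i^2 * e_i^2
Positive signature terms (e_i^2 = +1): (-4)^2 + (-5)^2 + 5^2 + (-1)^2 = 67
Negative signature terms (e_j^2 = -1): (-4)^2 + (-2)^2 + (-2)^2 = 24
v^2 = 67 - 24 = 43


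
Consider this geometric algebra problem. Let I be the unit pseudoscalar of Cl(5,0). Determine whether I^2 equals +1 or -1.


The pseudoscalar I = e1...e_n (product of all n generators) of Cl(p,q) satisfies I^2 = (-1)^(q + n(n-1)/2).
p = 5, q = 0, n = p + q = 5
n(n-1)/2 = 5 * 4 / 2 = 10
Exponent = q + n(n-1)/2 = 0 + 10 = 10
I^2 = (-1)^10 = +1


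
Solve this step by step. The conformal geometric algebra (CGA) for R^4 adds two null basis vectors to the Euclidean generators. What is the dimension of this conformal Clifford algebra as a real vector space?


The conformal model of R^4 uses Cl(5,1): the 4 Euclidean generators plus two extra orthogonal generators e+ (e+^2 = +1) and e- (e-^2 = -1), from which the null vectors e0, einf are built.
Number of generators m = 4 + 2 = 6.
dim Cl(p,q) = 2^m = 2^6 = 64


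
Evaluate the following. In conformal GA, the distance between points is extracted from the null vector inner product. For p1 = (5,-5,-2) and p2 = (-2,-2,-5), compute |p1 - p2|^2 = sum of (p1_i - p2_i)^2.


p1 - p2 = (7, -3, 3)
|p1 - p2|^2 = 7^2 + (-3)^2 + 3^2
= 49 + 9 + 9
= 67


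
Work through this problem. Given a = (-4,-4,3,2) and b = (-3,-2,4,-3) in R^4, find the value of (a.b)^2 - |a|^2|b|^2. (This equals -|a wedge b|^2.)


a . b = (-4)*(-3) + (-4)*(-2) + 3*4 + 2*(-3)
= 12 + 8 + 12 + (-6) = 26
|a|^2 = (-4)^2 + (-4)^2 + 3^2 + 2^2 = 45
|b|^2 = (-3)^2 + (-2)^2 + 4^2 + (-3)^2 = 38
(a.b)^2 = 26^2 = 676
|a|^2 * |b|^2 = 45 * 38 = 1710
Result = 676 - 1710 = -1034


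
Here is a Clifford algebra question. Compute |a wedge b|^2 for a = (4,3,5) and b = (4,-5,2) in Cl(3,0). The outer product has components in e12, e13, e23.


a wedge b = (a1*b2 - a2*b1)*e12 + (a1*b3 - a3*b1)*e13 + (a2*b3 - a3*b2)*e23
e12 coeff: 4*(-5) - 3*4 = -20 - 12 = -32
e13 coeff: 4*2 - 5*4 = 8 - 20 = -12
e23 coeff: 3*2 - 5*(-5) = 6 - (-25) = 31
|a wedge b|^2 = (-32)^2 + (-12)^2 + 31^2
= 1024 + 144 + 961
= 2129


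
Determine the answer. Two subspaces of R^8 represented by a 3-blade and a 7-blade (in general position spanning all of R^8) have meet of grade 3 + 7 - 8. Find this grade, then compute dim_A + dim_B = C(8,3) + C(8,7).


Meet grade = grade(A) + grade(B) - n
= 3 + 7 - 8 = 2
C(8,3) = 56
C(8,7) = 8
dim_A + dim_B = 56 + 8 = 64


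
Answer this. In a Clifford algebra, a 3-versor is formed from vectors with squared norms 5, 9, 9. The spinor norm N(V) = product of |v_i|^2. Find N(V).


Spinor norm N(V) = |v1|^2 * |v2|^2 * ... * |v3|^2
= 5 * 9 * 9
Running product: 5, 45, 405
N(V) = 405


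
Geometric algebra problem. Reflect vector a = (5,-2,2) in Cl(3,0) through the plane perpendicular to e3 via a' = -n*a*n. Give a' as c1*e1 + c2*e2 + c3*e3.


Reflection formula: a' = -n*a*n, with n = e3 (unit vector, n^2 = 1).
For reflection through hyperplane perp to e3:
The component along e3 flips sign, others stay.
a = (5, -2, 2)
a' = (5, -2, -2)
a' = 5*e1 - 2*e2 - 2*e3


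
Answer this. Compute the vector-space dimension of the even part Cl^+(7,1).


Even subalgebra dimension = 2^(n-1)
n = 7 + 1 = 8
2^(8 - 1) = 2^7 = 128
Verification: sum of C(8,k) for even k = 1 + 28 + 70 + 28 + 1 = 128
Result = 128


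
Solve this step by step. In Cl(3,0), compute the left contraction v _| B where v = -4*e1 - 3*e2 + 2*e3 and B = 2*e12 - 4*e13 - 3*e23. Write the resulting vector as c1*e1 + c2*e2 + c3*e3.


Left contraction v _| B = <vB>_1 (grade-1 part of the geometric product vB).
Using e1_|e12 = e2, e2_|e12 = -e1, e1_|e13 = e3, e3_|e13 = -e1, e2_|e23 = e3, e3_|e23 = -e2:
e1 coeff: -v2*b12 - v3*b13 = -(-3)*(2) - (2)*(-4) = 14
e2 coeff: v1*b12 - v3*b23 = (-4)*(2) - (2)*(-3) = -2
e3 coeff: v1*b13 + v2*b23 = (-4)*(-4) + (-3)*(-3) = 25
v _| B = 14*e1 - 2*e2 + 25*e3


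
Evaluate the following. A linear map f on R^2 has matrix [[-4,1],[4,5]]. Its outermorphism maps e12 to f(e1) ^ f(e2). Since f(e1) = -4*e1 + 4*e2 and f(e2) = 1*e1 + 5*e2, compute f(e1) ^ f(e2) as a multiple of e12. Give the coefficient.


The outermorphism of a linear map f sends e1^e2 to f(e1)^f(e2).
f(e1) = -4*e1 + 4*e2
f(e2) = 1*e1 + 5*e2
f(e1) ^ f(e2) = (-4*e1 + 4*e2) ^ (1*e1 + 5*e2)
= (-4)*5*e12 + 4*1*e21
= (-20 - 4)*e12
= -24*e12
Coefficient = -24


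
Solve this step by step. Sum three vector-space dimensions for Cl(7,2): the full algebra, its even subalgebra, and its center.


n = 7 + 2 = 9
Total dim = 2^9 = 512
Even subalgebra dim = 2^8 = 256
n is odd, so center dim = 2
Sum = 512 + 256 + 2 = 770


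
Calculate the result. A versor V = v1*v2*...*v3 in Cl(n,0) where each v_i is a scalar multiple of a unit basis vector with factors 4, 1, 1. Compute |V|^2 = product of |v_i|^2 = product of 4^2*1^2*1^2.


Each vector v_i has |v_i|^2 = s_i^2
Squared scales: 4^2 = 16, 1^2 = 1, 1^2 = 1
|V|^2 = 16 * 1 * 1
= 16


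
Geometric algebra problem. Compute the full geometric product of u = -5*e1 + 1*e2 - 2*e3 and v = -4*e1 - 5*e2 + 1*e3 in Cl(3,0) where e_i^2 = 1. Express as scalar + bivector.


In Cl(3,0): e_i^2 = 1, e_ie_j = -e_je_i for i != j.
Scalar part = u . v = (-5)*(-4) + 1*(-5) + (-2)*1
= 20 + (-5) + (-2) = 13
e12 coeff = (-5)*(-5) - 1*(-4) = 25 - (-4) = 29
e13 coeff = (-5)*1 - (-2)*(-4) = -5 - 8 = -13
e23 coeff = 1*1 - (-2)*(-5) = 1 - 10 = -9
uv = 13 + 29*e12 - 13*e13 - 9*e23


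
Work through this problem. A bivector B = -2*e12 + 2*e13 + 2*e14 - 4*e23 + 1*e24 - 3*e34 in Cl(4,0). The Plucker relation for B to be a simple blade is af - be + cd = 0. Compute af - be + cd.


Plucker relation: af - be + cd
a*f = (-2)*(-3) = 6
b*e = 2*1 = 2
c*d = 2*(-4) = -8
af - be + cd = 6 - 2 + (-8)
= -4


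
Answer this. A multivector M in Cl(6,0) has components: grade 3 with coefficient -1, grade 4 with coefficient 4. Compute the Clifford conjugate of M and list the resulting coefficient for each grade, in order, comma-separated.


Clifford conjugate sign for grade k: (-1)^(k(k+1)/2)
Grade 3: (-1)^(3*4/2) = (-1)^6 = 1, coeff -1 -> -1
Grade 4: (-1)^(4*5/2) = (-1)^10 = 1, coeff 4 -> 4
Conjugated coefficients: -1, 4


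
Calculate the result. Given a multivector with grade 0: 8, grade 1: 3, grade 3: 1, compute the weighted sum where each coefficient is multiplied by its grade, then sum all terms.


Grade-weighted sum = sum of grade_k * coefficient_k
0*8 = 0
1*3 = 3
3*1 = 3
Total = 0 + 3 + 3 = 6


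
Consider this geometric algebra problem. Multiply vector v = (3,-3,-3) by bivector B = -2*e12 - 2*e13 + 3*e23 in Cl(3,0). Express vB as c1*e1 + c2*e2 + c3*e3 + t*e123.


vB has grade-1 (vector) and grade-3 (trivector) parts: vB = (v _| B) + (v ^ B).
Vector part <vB>_1:
  e1: -v2*b12 - v3*b13 = -(-3)*(-2) - (-3)*(-2) = -12
  e2: v1*b12 - v3*b23 = (3)*(-2) - (-3)*(3) = 3
  e3: v1*b13 + v2*b23 = (3)*(-2) + (-3)*(3) = -15
Trivector part <vB>_3:
  e123: v1*b23 - v2*b13 + v3*b12 = (3)*(3) - (-3)*(-2) + (-3)*(-2) = 9
vB = -12*e1 + 3*e2 - 15*e3 + 9*e123


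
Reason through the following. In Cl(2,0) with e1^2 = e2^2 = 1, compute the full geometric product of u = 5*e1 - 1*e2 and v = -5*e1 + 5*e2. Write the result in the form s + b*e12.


Expand: (5*e1 - 1*e2)(-5*e1 + 5*e2)
= 5*(-5)*e1e1 + 5*5*e1e2 + (-1)*(-5)*e2e1 + (-1)*5*e2e2
Using e1^2 = e2^2 = 1, e2e1 = -e1e2:
Scalar part s = 5*(-5) + (-1)*5 = -25 + (-5) = -30
Bivector part b = 5*5 - (-1)*(-5) = 25 - 5 = 20
uv = -30 + 20*e12


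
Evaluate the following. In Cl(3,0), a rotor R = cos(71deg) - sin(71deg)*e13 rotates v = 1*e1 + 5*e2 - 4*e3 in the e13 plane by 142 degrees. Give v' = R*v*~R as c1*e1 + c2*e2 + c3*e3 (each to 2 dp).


Rotor R = cos(71deg) - sin(71deg)*e13
Rotation angle theta = 2 * 71 = 142 degrees in the e13 plane (e1 -> e3).
The component perpendicular to the plane (e2) is invariant: v'_2 = v2 = 5.00
cos(142deg) = -0.7880, sin(142deg) = 0.6157
v'_1 = v1*cos(theta) - v3*sin(theta) = 1*(-0.7880) - (-4)*0.6157 = 1.67
v'_3 = v1*sin(theta) + v3*cos(theta) = 1*0.6157 + (-4)*(-0.7880) = 3.77
v' = 1.67*e1 + 5.00*e2 + 3.77*e3


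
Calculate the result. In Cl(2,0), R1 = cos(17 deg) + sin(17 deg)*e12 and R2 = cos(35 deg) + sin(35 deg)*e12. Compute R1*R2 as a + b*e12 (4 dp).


Same-plane rotors commute and their half-angles add:
R1*R2 = cos(a1 + a2) + sin(a1 + a2)*e12.
a1 + a2 = 17 + 35 = 52 deg
cos(52 deg) = 0.6157
sin(52 deg) = 0.7880
R1*R2 = 0.6157 + 0.7880*e12


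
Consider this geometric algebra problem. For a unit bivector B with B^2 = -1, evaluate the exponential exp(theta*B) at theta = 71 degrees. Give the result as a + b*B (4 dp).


For a unit bivector B with B^2 = -1, the exponential series gives
e^(theta*B) = cos(theta) + sin(theta)*B (the GA analogue of Euler's formula).
theta = 71 degrees = 1.239184 rad
cos(71 deg) = 0.3256
sin(71 deg) = 0.9455
exp(theta*B) = 0.3256 + 0.9455*B


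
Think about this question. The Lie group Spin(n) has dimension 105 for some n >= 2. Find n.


dim Spin(n) = dim so(n) = n(n-1)/2.
Solve n(n-1)/2 = 105, i.e. n^2 - n - 210 = 0.
Discriminant = 1 + 8*105 = 841
n = (1 + sqrt(841))/2 = (1 + 29)/2 = 15


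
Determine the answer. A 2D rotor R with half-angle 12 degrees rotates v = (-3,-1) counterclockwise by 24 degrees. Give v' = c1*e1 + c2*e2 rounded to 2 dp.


Rotor R = cos(12deg) - sin(12deg)*e12
Rotation angle theta = 2 * 12 = 24 degrees
v' = R*v*~R rotates v by theta.
cos(24deg) = 0.9135, sin(24deg) = 0.4067
v'_1 = -3*cos(24deg) - (-1)*sin(24deg)
= -3*0.9135 - (-1)*0.4067
= -2.33
v'_2 = -3*sin(24deg) + (-1)*cos(24deg)
= -3*0.4067 + (-1)*0.9135
= -2.13
v' = -2.33*e1 - 2.13*e2


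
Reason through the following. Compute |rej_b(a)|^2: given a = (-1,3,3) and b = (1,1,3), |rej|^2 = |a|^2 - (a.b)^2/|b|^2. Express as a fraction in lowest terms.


|a|^2 = (-1)^2 + 3^2 + 3^2 = 19
|b|^2 = 1^2 + 1^2 + 3^2 = 11
a . b = (-1)*1 + 3*1 + 3*3 = 11
(a.b)^2 = 11^2 = 121
|rej|^2 = 19 - 121/11
= (209 - 121)/11
= 88/11
In lowest terms: 8/1


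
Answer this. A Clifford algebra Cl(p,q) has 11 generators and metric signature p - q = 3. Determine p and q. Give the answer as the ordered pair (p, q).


We need p + q = 11 and p - q = 3.
Adding: 2p = 11 + 3 = 14, so p = 7.
Then q = 11 - 7 = 4.
(p, q) = (7, 4)


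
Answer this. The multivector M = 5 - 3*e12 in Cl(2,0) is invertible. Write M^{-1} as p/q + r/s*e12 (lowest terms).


M = 5 - 3*e12, where e12^2 = -1.
Since M commutes with its reverse ~M = a - b*e12, M * ~M = a^2 - b^2*e12^2 = a^2 + b^2.
So M^{-1} = ~M / (a^2 + b^2) = (a - b*e12)/(a^2 + b^2).
a^2 + b^2 = 25 + 9 = 34
Scalar part = 5/34 = 5/34
Bivector coeff = 3/34 = 3/34
M^{-1} = 5/34 + 3/34*e12


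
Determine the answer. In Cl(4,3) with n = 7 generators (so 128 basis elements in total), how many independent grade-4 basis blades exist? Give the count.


Number of grade-k basis blades in Cl(p,q) with n = p + q is C(n, k).
n = 4 + 3 = 7
C(7, 4) = 7! / (4! * 3!)
= 5040 / (24 * 6)
= 35


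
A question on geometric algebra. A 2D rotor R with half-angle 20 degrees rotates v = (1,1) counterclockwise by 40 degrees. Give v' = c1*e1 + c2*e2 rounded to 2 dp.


Rotor R = cos(20deg) - sin(20deg)*e12
Rotation angle theta = 2 * 20 = 40 degrees
v' = R*v*~R rotates v by theta.
cos(40deg) = 0.7660, sin(40deg) = 0.6428
v'_1 = 1*cos(40deg) - 1*sin(40deg)
= 1*0.7660 - 1*0.6428
= 0.12
v'_2 = 1*sin(40deg) + 1*cos(40deg)
= 1*0.6428 + 1*0.7660
= 1.41
v' = 0.12*e1 + 1.41*e2


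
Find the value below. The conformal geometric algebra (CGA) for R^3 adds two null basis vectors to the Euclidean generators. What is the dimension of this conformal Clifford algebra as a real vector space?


The conformal model of R^3 uses Cl(4,1): the 3 Euclidean generators plus two extra orthogonal generators e+ (e+^2 = +1) and e- (e-^2 = -1), from which the null vectors e0, einf are built.
Number of generators m = 3 + 2 = 5.
dim Cl(p,q) = 2^m = 2^5 = 32


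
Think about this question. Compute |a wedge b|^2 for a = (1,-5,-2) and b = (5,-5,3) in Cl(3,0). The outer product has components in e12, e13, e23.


a wedge b = (a1*b2 - a2*b1)*e12 + (a1*b3 - a3*b1)*e13 + (a2*b3 - a3*b2)*e23
e12 coeff: 1*(-5) - (-5)*5 = -5 - (-25) = 20
e13 coeff: 1*3 - (-2)*5 = 3 - (-10) = 13
e23 coeff: (-5)*3 - (-2)*(-5) = -15 - 10 = -25
|a wedge b|^2 = 20^2 + 13^2 + (-25)^2
= 400 + 169 + 625
= 1194


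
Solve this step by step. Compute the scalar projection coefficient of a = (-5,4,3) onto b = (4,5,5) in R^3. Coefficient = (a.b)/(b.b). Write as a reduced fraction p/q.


Projection coefficient = (a . b) / (b . b)
a . b = (-5)*4 + 4*5 + 3*5
= -20 + 20 + 15 = 15
b . b = 4^2 + 5^2 + 5^2
= 16 + 25 + 25 = 66
Coefficient = 15/66
In lowest terms: 5/22
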